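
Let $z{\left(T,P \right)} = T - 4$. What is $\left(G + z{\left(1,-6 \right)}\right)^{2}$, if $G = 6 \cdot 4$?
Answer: $441$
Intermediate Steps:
$z{\left(T,P \right)} = -4 + T$ ($z{\left(T,P \right)} = T - 4 = -4 + T$)
$G = 24$
$\left(G + z{\left(1,-6 \right)}\right)^{2} = \left(24 + \left(-4 + 1\right)\right)^{2} = \left(24 - 3\right)^{2} = 21^{2} = 441$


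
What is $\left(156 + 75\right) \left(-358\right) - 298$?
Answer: $-82996$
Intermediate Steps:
$\left(156 + 75\right) \left(-358\right) - 298 = 231 \left(-358\right) - 298 = -82698 - 298 = -82996$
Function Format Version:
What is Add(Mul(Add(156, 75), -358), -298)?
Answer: -82996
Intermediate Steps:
Add(Mul(Add(156, 75), -358), -298) = Add(Mul(231, -358), -298) = Add(-82698, -298) = -82996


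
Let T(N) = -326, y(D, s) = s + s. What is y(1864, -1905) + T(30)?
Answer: -4136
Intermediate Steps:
y(D, s) = 2*s
y(1864, -1905) + T(30) = 2*(-1905) - 326 = -3810 - 326 = -4136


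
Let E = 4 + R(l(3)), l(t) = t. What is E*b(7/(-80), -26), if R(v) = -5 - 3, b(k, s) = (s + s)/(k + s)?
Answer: -16640/2087 ≈ -7.9732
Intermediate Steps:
b(k, s) = 2*s/(k + s) (b(k, s) = (2*s)/(k + s) = 2*s/(k + s))
R(v) = -8
E = -4 (E = 4 - 8 = -4)
E*b(7/(-80), -26) = -8*(-26)/(7/(-80) - 26) = -8*(-26)/(7*(-1/80) - 26) = -8*(-26)/(-7/80 - 26) = -8*(-26)/(-2087/80) = -8*(-26)*(-80)/2087 = -4*4160/2087 = -16640/2087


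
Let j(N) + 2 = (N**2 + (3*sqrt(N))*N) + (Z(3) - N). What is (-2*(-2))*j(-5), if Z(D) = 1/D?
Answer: 340/3 - 60*I*sqrt(5) ≈ 113.33 - 134.16*I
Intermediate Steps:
j(N) = -5/3 + N**2 - N + 3*N**(3/2) (j(N) = -2 + ((N**2 + (3*sqrt(N))*N) + (1/3 - N)) = -2 + ((N**2 + 3*N**(3/2)) + (1/3 - N)) = -2 + (1/3 + N**2 - N + 3*N**(3/2)) = -5/3 + N**2 - N + 3*N**(3/2))
(-2*(-2))*j(-5) = (-2*(-2))*(-5/3 + (-5)**2 - 1*(-5) + 3*(-5)**(3/2)) = 4*(-5/3 + 25 + 5 + 3*(-5*I*sqrt(5))) = 4*(-5/3 + 25 + 5 - 15*I*sqrt(5)) = 4*(85/3 - 15*I*sqrt(5)) = 340/3 - 60*I*sqrt(5)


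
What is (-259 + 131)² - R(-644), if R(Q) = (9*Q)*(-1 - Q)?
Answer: 3743212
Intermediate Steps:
R(Q) = 9*Q*(-1 - Q)
(-259 + 131)² - R(-644) = (-259 + 131)² - (-9)*(-644)*(1 - 644) = (-128)² - (-9)*(-644)*(-643) = 16384 - 1*(-3726828) = 16384 + 3726828 = 3743212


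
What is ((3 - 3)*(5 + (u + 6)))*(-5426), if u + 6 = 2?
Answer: 0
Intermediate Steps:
u = -4 (u = -6 + 2 = -4)
((3 - 3)*(5 + (u + 6)))*(-5426) = ((3 - 3)*(5 + (-4 + 6)))*(-5426) = (0*(5 + 2))*(-5426) = (0*7)*(-5426) = 0*(-5426) = 0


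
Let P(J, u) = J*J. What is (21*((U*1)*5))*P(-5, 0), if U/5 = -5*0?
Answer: 0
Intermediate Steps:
U = 0 (U = 5*(-5*0) = 5*0 = 0)
P(J, u) = J²
(21*((U*1)*5))*P(-5, 0) = (21*((0*1)*5))*(-5)² = (21*(0*5))*25 = (21*0)*25 = 0*25 = 0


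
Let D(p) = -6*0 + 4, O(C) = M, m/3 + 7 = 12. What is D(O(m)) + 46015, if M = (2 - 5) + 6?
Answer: 46019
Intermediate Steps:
m = 15 (m = -21 + 3*12 = -21 + 36 = 15)
M = 3 (M = -3 + 6 = 3)
O(C) = 3
D(p) = 4 (D(p) = 0 + 4 = 4)
D(O(m)) + 46015 = 4 + 46015 = 46019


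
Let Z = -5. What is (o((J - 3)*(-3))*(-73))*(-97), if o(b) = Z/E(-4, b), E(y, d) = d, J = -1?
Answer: -35405/12 ≈ -2950.4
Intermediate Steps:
o(b) = -5/b
(o((J - 3)*(-3))*(-73))*(-97) = (-5*(-1/(3*(-1 - 3)))*(-73))*(-97) = (-5/((-4*(-3)))*(-73))*(-97) = (-5/12*(-73))*(-97) = (-5*1/12*(-73))*(-97) = -5/12*(-73)*(-97) = (365/12)*(-97) = -35405/12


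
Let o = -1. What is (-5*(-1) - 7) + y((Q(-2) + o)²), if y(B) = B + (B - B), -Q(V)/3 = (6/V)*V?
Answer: 359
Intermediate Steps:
Q(V) = -18 (Q(V) = -3*6/V*V = -3*6 = -18)
y(B) = B (y(B) = B + 0 = B)
(-5*(-1) - 7) + y((Q(-2) + o)²) = (-5*(-1) - 7) + (-18 - 1)² = (5 - 7) + (-19)² = -2 + 361 = 359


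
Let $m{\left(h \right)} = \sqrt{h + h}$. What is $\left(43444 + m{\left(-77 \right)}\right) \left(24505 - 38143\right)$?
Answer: $-592489272 - 13638 i \sqrt{154} \approx -5.9249 \cdot 10^{8} - 1.6924 \cdot 10^{5} i$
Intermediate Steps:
$m{\left(h \right)} = \sqrt{2} \sqrt{h}$ ($m{\left(h \right)} = \sqrt{2 h} = \sqrt{2} \sqrt{h}$)
$\left(43444 + m{\left(-77 \right)}\right) \left(24505 - 38143\right) = \left(43444 + \sqrt{2} \sqrt{-77}\right) \left(24505 - 38143\right) = \left(43444 + \sqrt{2} i \sqrt{77}\right) \left(-13638\right) = \left(43444 + i \sqrt{154}\right) \left(-13638\right) = -592489272 - 13638 i \sqrt{154}$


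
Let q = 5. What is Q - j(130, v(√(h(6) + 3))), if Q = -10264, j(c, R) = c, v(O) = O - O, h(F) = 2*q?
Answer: -10394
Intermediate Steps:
h(F) = 10 (h(F) = 2*5 = 10)
v(O) = 0
Q - j(130, v(√(h(6) + 3))) = -10264 - 1*130 = -10264 - 130 = -10394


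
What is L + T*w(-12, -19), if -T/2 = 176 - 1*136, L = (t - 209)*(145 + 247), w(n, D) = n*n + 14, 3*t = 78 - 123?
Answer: -100448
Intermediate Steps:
t = -15 (t = (78 - 123)/3 = (1/3)*(-45) = -15)
w(n, D) = 14 + n**2 (w(n, D) = n**2 + 14 = 14 + n**2)
L = -87808 (L = (-15 - 209)*(145 + 247) = -224*392 = -87808)
T = -80 (T = -2*(176 - 1*136) = -2*(176 - 136) = -2*40 = -80)
L + T*w(-12, -19) = -87808 - 80*(14 + (-12)**2) = -87808 - 80*(14 + 144) = -87808 - 80*158 = -87808 - 12640 = -100448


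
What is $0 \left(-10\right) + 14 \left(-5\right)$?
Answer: $-70$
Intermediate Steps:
$0 \left(-10\right) + 14 \left(-5\right) = 0 - 70 = -70$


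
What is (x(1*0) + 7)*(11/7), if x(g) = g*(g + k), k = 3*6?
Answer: 11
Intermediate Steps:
k = 18
x(g) = g*(18 + g) (x(g) = g*(g + 18) = g*(18 + g))
(x(1*0) + 7)*(11/7) = ((1*0)*(18 + 1*0) + 7)*(11/7) = (0*(18 + 0) + 7)*(11*(⅐)) = (0*18 + 7)*(11/7) = (0 + 7)*(11/7) = 7*(11/7) = 11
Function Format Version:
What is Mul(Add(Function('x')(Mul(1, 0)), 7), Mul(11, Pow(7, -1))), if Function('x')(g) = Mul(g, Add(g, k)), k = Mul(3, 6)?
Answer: 11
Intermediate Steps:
k = 18
Function('x')(g) = Mul(g, Add(18, g)) (Function('x')(g) = Mul(g, Add(g, 18)) = Mul(g, Add(18, g)))
Mul(Add(Function('x')(Mul(1, 0)), 7), Mul(11, Pow(7, -1))) = Mul(Add(Mul(Mul(1, 0), Add(18, Mul(1, 0))), 7), Mul(11, Pow(7, -1))) = Mul(Add(Mul(0, Add(18, 0)), 7), Mul(11, Rational(1, 7))) = Mul(Add(Mul(0, 18), 7), Rational(11, 7)) = Mul(Add(0, 7), Rational(11, 7)) = Mul(7, Rational(11, 7)) = 11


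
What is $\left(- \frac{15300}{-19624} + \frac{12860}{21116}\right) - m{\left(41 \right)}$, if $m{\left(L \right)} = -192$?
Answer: $\frac{5008529573}{25898774} \approx 193.39$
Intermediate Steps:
$\left(- \frac{15300}{-19624} + \frac{12860}{21116}\right) - m{\left(41 \right)} = \left(- \frac{15300}{-19624} + \frac{12860}{21116}\right) - -192 = \left(\left(-15300\right) \left(- \frac{1}{19624}\right) + 12860 \cdot \frac{1}{21116}\right) + 192 = \left(\frac{3825}{4906} + \frac{3215}{5279}\right) + 192 = \frac{35964965}{25898774} + 192 = \frac{5008529573}{25898774}$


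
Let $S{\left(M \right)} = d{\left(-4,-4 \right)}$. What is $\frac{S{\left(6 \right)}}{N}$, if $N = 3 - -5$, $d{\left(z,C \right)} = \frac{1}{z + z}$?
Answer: $- \frac{1}{64} \approx -0.015625$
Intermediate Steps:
$d{\left(z,C \right)} = \frac{1}{2 z}$
$N = 8$ ($N = 3 + 5 = 8$)
$S{\left(M \right)} = - \frac{1}{8}$ ($S{\left(M \right)} = \frac{1}{2 \left(-4\right)} = \frac{1}{2} \left(- \frac{1}{4}\right) = - \frac{1}{8}$)
$\frac{S{\left(6 \right)}}{N} = \frac{1}{8} \left(- \frac{1}{8}\right) = - \frac{1}{64}$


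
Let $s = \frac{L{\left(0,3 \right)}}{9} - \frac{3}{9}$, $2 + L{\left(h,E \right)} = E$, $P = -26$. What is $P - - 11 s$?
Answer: $- \frac{256}{9} \approx -28.444$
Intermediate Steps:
$L{\left(h,E \right)} = -2 + E$
$s = - \frac{2}{9}$ ($s = \frac{-2 + 3}{9} - \frac{3}{9} = 1 \cdot \frac{1}{9} - \frac{1}{3} = \frac{1}{9} - \frac{1}{3} = - \frac{2}{9} \approx -0.22222$)
$P - - 11 s = -26 - \left(-11\right) \left(- \frac{2}{9}\right) = -26 - \frac{22}{9} = - \frac{256}{9}$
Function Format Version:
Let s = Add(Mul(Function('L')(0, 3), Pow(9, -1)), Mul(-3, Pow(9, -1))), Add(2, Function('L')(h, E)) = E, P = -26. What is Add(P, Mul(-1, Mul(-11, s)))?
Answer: Rational(-256, 9) ≈ -28.444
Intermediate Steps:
Function('L')(h, E) = Add(-2, E)
s = Rational(-2, 9) (s = Add(Mul(Add(-2, 3), Pow(9, -1)), Mul(-3, Pow(9, -1))) = Add(Mul(1, Rational(1, 9)), Mul(-3, Rational(1, 9))) = Add(Rational(1, 9), Rational(-1, 3)) = Rational(-2, 9) ≈ -0.22222)
Add(P, Mul(-1, Mul(-11, s))) = Add(-26, Mul(-1, Mul(-11, Rational(-2, 9)))) = Add(-26, Mul(-1, Rational(22, 9))) = Add(-26, Rational(-22, 9)) = Rational(-256, 9)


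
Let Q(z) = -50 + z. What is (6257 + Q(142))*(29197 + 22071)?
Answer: 325500532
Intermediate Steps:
(6257 + Q(142))*(29197 + 22071) = (6257 + (-50 + 142))*(29197 + 22071) = (6257 + 92)*51268 = 6349*51268 = 325500532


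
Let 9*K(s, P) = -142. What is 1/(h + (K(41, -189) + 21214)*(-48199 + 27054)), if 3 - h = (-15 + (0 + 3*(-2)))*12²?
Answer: -9/4034100437 ≈ -2.2310e-9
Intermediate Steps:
K(s, P) = -142/9 (K(s, P) = (⅑)*(-142) = -142/9)
h = 3027 (h = 3 - (-15 + (0 + 3*(-2)))*12² = 3 - (-15 + (0 - 6))*144 = 3 - (-15 - 6)*144 = 3 - (-21)*144 = 3 - 1*(-3024) = 3 + 3024 = 3027)
1/(h + (K(41, -189) + 21214)*(-48199 + 27054)) = 1/(3027 + (-142/9 + 21214)*(-48199 + 27054)) = 1/(3027 + (190784/9)*(-21145)) = 1/(3027 - 4034127680/9) = 1/(-4034100437/9) = -9/4034100437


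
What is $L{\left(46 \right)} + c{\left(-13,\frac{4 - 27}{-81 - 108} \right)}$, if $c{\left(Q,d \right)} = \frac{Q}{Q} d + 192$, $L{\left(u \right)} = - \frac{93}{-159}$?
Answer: $\frac{1930342}{10017} \approx 192.71$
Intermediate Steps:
$L{\left(u \right)} = \frac{31}{53}$ ($L{\left(u \right)} = \left(-93\right) \left(- \frac{1}{159}\right) = \frac{31}{53}$)
$c{\left(Q,d \right)} = 192 + d$ ($c{\left(Q,d \right)} = 1 d + 192 = d + 192 = 192 + d$)
$L{\left(46 \right)} + c{\left(-13,\frac{4 - 27}{-81 - 108} \right)} = \frac{31}{53} + \left(192 + \frac{4 - 27}{-81 - 108}\right) = \frac{31}{53} + \left(192 - \frac{23}{-189}\right) = \frac{31}{53} + \left(192 - - \frac{23}{189}\right) = \frac{31}{53} + \left(192 + \frac{23}{189}\right) = \frac{31}{53} + \frac{36311}{189} = \frac{1930342}{10017}$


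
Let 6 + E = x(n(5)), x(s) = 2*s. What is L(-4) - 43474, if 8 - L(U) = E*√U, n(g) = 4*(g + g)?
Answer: -43466 - 148*I ≈ -43466.0 - 148.0*I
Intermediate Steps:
n(g) = 8*g (n(g) = 4*(2*g) = 8*g)
E = 74 (E = -6 + 2*(8*5) = -6 + 2*40 = -6 + 80 = 74)
L(U) = 8 - 74*√U
L(-4) - 43474 = (8 - 148*I) - 43474 = -43466 - 148*I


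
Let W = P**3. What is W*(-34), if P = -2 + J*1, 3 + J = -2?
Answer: 11662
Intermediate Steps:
J = -5 (J = -3 - 2 = -5)
P = -7 (P = -2 - 5*1 = -2 - 5 = -7)
W = -343 (W = (-7)**3 = -343)
W*(-34) = -343*(-34) = 11662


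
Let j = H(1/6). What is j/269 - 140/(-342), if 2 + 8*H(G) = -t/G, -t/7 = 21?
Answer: 37640/45999 ≈ 0.81828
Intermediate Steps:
t = -147 (t = -7*21 = -147)
H(G) = -¼ + 147/(8*G) (H(G) = -¼ + (-(-147)/G)/8 = -¼ + (147/G)/8 = -¼ + 147/(8*G))
j = 110 (j = (147 - 2/6)/(8*(1/6)) = (147 - 2*⅙)/(8*(⅙)) = (⅛)*6*(147 - ⅓) = (⅛)*6*(440/3) = 110)
j/269 - 140/(-342) = 110/269 - 140/(-342) = 110*(1/269) - 140*(-1/342) = 110/269 + 70/171 = 37640/45999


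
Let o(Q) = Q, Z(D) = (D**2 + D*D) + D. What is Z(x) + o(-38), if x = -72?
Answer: 10258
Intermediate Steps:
Z(D) = D + 2*D**2 (Z(D) = (D**2 + D**2) + D = 2*D**2 + D = D + 2*D**2)
Z(x) + o(-38) = -72*(1 + 2*(-72)) - 38 = -72*(1 - 144) - 38 = -72*(-143) - 38 = 10296 - 38 = 10258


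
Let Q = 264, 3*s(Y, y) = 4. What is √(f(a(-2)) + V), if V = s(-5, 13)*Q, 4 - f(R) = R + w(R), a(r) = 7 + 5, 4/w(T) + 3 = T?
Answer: 2*√773/3 ≈ 18.535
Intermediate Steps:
s(Y, y) = 4/3 (s(Y, y) = (⅓)*4 = 4/3)
w(T) = 4/(-3 + T)
a(r) = 12
f(R) = 4 - R - 4/(-3 + R) (f(R) = 4 - (R + 4/(-3 + R)) = 4 + (-R - 4/(-3 + R)) = 4 - R - 4/(-3 + R))
V = 352 (V = (4/3)*264 = 352)
√(f(a(-2)) + V) = √((-4 + (-3 + 12)*(4 - 1*12))/(-3 + 12) + 352) = √((-4 + 9*(4 - 12))/9 + 352) = √((-4 + 9*(-8))/9 + 352) = √((-4 - 72)/9 + 352) = √((⅑)*(-76) + 352) = √(-76/9 + 352) = √(3092/9) = 2*√773/3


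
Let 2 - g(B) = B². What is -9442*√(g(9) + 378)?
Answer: -9442*√299 ≈ -1.6327e+5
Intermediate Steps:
g(B) = 2 - B²
-9442*√(g(9) + 378) = -9442*√((2 - 1*9²) + 378) = -9442*√((2 - 1*81) + 378) = -9442*√((2 - 81) + 378) = -9442*√(-79 + 378) = -9442*√299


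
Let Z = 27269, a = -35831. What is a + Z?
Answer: -8562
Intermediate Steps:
a + Z = -35831 + 27269 = -8562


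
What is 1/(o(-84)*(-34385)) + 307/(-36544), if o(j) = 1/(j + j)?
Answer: -4416803/1256565440 ≈ -0.0035150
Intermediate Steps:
o(j) = 1/(2*j)
1/(o(-84)*(-34385)) + 307/(-36544) = 1/(((1/2)/(-84))*(-34385)) + 307/(-36544) = -1/34385/((1/2)*(-1/84)) + 307*(-1/36544) = -1/34385/(-1/168) - 307/36544 = -168*(-1/34385) - 307/36544 = 168/34385 - 307/36544 = -4416803/1256565440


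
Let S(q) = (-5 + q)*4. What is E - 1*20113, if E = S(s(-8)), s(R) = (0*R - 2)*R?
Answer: -20069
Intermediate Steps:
s(R) = -2*R (s(R) = (0 - 2)*R = -2*R)
S(q) = -20 + 4*q
E = 44 (E = -20 + 4*(-2*(-8)) = -20 + 4*16 = -20 + 64 = 44)
E - 1*20113 = 44 - 1*20113 = 44 - 20113 = -20069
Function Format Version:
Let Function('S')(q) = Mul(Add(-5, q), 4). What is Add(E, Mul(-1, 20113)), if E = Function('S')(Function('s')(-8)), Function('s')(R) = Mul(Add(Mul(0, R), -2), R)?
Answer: -20069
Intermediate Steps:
Function('s')(R) = Mul(-2, R) (Function('s')(R) = Mul(Add(0, -2), R) = Mul(-2, R))
Function('S')(q) = Add(-20, Mul(4, q))
E = 44 (E = Add(-20, Mul(4, Mul(-2, -8))) = Add(-20, Mul(4, 16)) = Add(-20, 64) = 44)
Add(E, Mul(-1, 20113)) = Add(44, Mul(-1, 20113)) = Add(44, -20113) = -20069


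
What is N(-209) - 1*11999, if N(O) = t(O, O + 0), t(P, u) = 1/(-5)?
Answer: -59996/5 ≈ -11999.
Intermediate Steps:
t(P, u) = -⅕
N(O) = -⅕
N(-209) - 1*11999 = -⅕ - 1*11999 = -⅕ - 11999 = -59996/5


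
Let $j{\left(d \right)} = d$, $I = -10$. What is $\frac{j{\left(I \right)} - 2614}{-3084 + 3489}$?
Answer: $- \frac{2624}{405} \approx -6.479$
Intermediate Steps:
$\frac{j{\left(I \right)} - 2614}{-3084 + 3489} = \frac{-10 - 2614}{-3084 + 3489} = - \frac{2624}{405}$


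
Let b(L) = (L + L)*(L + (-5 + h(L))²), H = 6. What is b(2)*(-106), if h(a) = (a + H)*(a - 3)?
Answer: -72504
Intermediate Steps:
h(a) = (-3 + a)*(6 + a) (h(a) = (a + 6)*(a - 3) = (6 + a)*(-3 + a) = (-3 + a)*(6 + a))
b(L) = 2*L*(L + (-23 + L² + 3*L)²) (b(L) = (L + L)*(L + (-5 + (-18 + L² + 3*L))²) = (2*L)*(L + (-23 + L² + 3*L)²) = 2*L*(L + (-23 + L² + 3*L)²))
b(2)*(-106) = (2*2*(2 + (-23 + 2² + 3*2)²))*(-106) = (2*2*(2 + (-23 + 4 + 6)²))*(-106) = (2*2*(2 + (-13)²))*(-106) = (2*2*(2 + 169))*(-106) = (2*2*171)*(-106) = 684*(-106) = -72504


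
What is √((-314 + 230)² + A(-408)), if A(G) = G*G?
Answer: 12*√1205 ≈ 416.56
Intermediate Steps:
A(G) = G²
√((-314 + 230)² + A(-408)) = √((-314 + 230)² + (-408)²) = √((-84)² + 166464) = √(7056 + 166464) = √173520 = 12*√1205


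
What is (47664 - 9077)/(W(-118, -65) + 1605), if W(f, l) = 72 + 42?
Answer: 38587/1719 ≈ 22.447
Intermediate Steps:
W(f, l) = 114
(47664 - 9077)/(W(-118, -65) + 1605) = (47664 - 9077)/(114 + 1605) = 38587/1719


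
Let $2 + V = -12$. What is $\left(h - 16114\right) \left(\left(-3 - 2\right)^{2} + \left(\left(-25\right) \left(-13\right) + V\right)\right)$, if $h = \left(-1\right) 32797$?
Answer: $-16434096$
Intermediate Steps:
$V = -14$ ($V = -2 - 12 = -14$)
$h = -32797$
$\left(h - 16114\right) \left(\left(-3 - 2\right)^{2} + \left(\left(-25\right) \left(-13\right) + V\right)\right) = \left(-32797 - 16114\right) \left(\left(-3 - 2\right)^{2} - -311\right) = - 48911 \left(\left(-5\right)^{2} + \left(325 - 14\right)\right) = - 48911 \left(25 + 311\right) = \left(-48911\right) 336 = -16434096$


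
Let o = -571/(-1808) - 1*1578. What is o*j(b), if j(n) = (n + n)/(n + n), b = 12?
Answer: -2852453/1808 ≈ -1577.7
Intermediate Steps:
j(n) = 1 (j(n) = (2*n)/((2*n)) = (2*n)*(1/(2*n)) = 1)
o = -2852453/1808 (o = -571*(-1/1808) - 1578 = 571/1808 - 1578 = -2852453/1808 ≈ -1577.7)
o*j(b) = -2852453/1808*1 = -2852453/1808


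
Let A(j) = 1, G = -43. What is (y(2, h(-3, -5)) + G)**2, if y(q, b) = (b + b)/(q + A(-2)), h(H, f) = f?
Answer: 19321/9 ≈ 2146.8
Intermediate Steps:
y(q, b) = 2*b/(1 + q) (y(q, b) = (b + b)/(q + 1) = (2*b)/(1 + q) = 2*b/(1 + q))
(y(2, h(-3, -5)) + G)**2 = (2*(-5)/(1 + 2) - 43)**2 = (2*(-5)/3 - 43)**2 = (2*(-5)*(1/3) - 43)**2 = (-10/3 - 43)**2 = (-139/3)**2 = 19321/9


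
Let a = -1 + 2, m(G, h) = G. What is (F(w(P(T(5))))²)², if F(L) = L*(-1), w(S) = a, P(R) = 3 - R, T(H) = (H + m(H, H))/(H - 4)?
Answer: 1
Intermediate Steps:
T(H) = 2*H/(-4 + H) (T(H) = (H + H)/(H - 4) = (2*H)/(-4 + H) = 2*H/(-4 + H))
a = 1
w(S) = 1
F(L) = -L
(F(w(P(T(5))))²)² = ((-1*1)²)² = ((-1)²)² = 1² = 1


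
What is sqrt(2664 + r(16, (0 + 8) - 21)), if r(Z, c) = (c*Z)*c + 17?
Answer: sqrt(5385) ≈ 73.383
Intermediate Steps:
r(Z, c) = 17 + Z*c**2 (r(Z, c) = (Z*c)*c + 17 = Z*c**2 + 17 = 17 + Z*c**2)
sqrt(2664 + r(16, (0 + 8) - 21)) = sqrt(2664 + (17 + 16*((0 + 8) - 21)**2)) = sqrt(2664 + (17 + 16*(8 - 21)**2)) = sqrt(2664 + (17 + 16*(-13)**2)) = sqrt(2664 + (17 + 16*169)) = sqrt(2664 + (17 + 2704)) = sqrt(2664 + 2721) = sqrt(5385)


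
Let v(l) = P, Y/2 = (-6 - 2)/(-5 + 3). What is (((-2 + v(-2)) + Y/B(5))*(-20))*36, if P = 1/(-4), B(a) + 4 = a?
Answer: -4140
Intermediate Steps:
Y = 8 (Y = 2*((-6 - 2)/(-5 + 3)) = 2*(-8/(-2)) = 2*(-8*(-1/2)) = 2*4 = 8)
B(a) = -4 + a
P = -1/4 ≈ -0.25000
v(l) = -1/4
(((-2 + v(-2)) + Y/B(5))*(-20))*36 = (((-2 - 1/4) + 8/(-4 + 5))*(-20))*36 = ((-9/4 + 8/1)*(-20))*36 = ((-9/4 + 8*1)*(-20))*36 = ((-9/4 + 8)*(-20))*36 = ((23/4)*(-20))*36 = -115*36 = -4140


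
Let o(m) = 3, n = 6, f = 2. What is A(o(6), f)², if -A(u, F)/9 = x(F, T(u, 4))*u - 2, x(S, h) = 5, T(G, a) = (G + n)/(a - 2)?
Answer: 13689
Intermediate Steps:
T(G, a) = (6 + G)/(-2 + a) (T(G, a) = (G + 6)/(a - 2) = (6 + G)/(-2 + a))
A(u, F) = 18 - 45*u (A(u, F) = -9*(5*u - 2) = -9*(-2 + 5*u) = 18 - 45*u)
A(o(6), f)² = (18 - 45*3)² = (18 - 135)² = (-117)² = 13689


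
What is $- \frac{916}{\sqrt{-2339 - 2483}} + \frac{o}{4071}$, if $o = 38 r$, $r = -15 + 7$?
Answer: $- \frac{304}{4071} + \frac{458 i \sqrt{4822}}{2411} \approx -0.074674 + 13.191 i$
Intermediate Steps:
$r = -8$
$o = -304$ ($o = 38 \left(-8\right) = -304$)
$- \frac{916}{\sqrt{-2339 - 2483}} + \frac{o}{4071} = - \frac{916}{\sqrt{-2339 - 2483}} - \frac{304}{4071} = - \frac{916}{\sqrt{-4822}} - \frac{304}{4071} = - \frac{916}{i \sqrt{4822}} - \frac{304}{4071} = - 916 \left(- \frac{i \sqrt{4822}}{4822}\right) - \frac{304}{4071} = \frac{458 i \sqrt{4822}}{2411} - \frac{304}{4071} = - \frac{304}{4071} + \frac{458 i \sqrt{4822}}{2411}$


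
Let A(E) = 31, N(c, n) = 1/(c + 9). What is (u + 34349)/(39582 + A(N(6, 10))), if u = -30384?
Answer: 3965/39613 ≈ 0.10009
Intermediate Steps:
N(c, n) = 1/(9 + c)
(u + 34349)/(39582 + A(N(6, 10))) = (-30384 + 34349)/(39582 + 31) = 3965/39613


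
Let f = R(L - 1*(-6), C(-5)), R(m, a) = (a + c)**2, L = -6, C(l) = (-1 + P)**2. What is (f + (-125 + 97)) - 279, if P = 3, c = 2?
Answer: -271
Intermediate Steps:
C(l) = 4 (C(l) = (-1 + 3)**2 = 2**2 = 4)
R(m, a) = (2 + a)**2 (R(m, a) = (a + 2)**2 = (2 + a)**2)
f = 36 (f = (2 + 4)**2 = 6**2 = 36)
(f + (-125 + 97)) - 279 = (36 + (-125 + 97)) - 279 = (36 - 28) - 279 = 8 - 279 = -271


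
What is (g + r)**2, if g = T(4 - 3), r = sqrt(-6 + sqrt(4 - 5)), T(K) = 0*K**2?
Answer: -6 + I ≈ -6.0 + 1.0*I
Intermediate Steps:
T(K) = 0
r = sqrt(-6 + I) (r = sqrt(-6 + sqrt(-1)) = sqrt(-6 + I) ≈ 0.20342 + 2.4579*I)
g = 0
(g + r)**2 = (0 + sqrt(-6 + I))**2 = (sqrt(-6 + I))**2 = -6 + I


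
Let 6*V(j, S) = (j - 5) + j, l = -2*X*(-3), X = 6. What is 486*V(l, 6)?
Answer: 5427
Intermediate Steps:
l = 36 (l = -2*6*(-3) = -12*(-3) = 36)
V(j, S) = -5/6 + j/3 (V(j, S) = ((j - 5) + j)/6 = ((-5 + j) + j)/6 = (-5 + 2*j)/6 = -5/6 + j/3)
486*V(l, 6) = 486*(-5/6 + (1/3)*36) = 486*(-5/6 + 12) = 486*(67/6) = 5427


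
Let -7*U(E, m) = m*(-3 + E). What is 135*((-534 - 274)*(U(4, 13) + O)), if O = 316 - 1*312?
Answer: -1636200/7 ≈ -2.3374e+5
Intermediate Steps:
O = 4 (O = 316 - 312 = 4)
U(E, m) = -m*(-3 + E)/7
135*((-534 - 274)*(U(4, 13) + O)) = 135*((-534 - 274)*((⅐)*13*(3 - 1*4) + 4)) = 135*(-808*((⅐)*13*(3 - 4) + 4)) = 135*(-808*((⅐)*13*(-1) + 4)) = 135*(-808*(-13/7 + 4)) = 135*(-808*15/7) = 135*(-12120/7) = -1636200/7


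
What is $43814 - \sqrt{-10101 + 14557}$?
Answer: $43814 - 2 \sqrt{1114} \approx 43747.0$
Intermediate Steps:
$43814 - \sqrt{-10101 + 14557} = 43814 - \sqrt{4456} = 43814 - 2 \sqrt{1114}$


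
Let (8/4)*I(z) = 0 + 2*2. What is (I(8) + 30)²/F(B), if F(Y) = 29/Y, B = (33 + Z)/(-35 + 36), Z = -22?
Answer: 11264/29 ≈ 388.41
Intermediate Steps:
B = 11 (B = (33 - 22)/(-35 + 36) = 11/1 = 11*1 = 11)
I(z) = 2 (I(z) = (0 + 2*2)/2 = (0 + 4)/2 = (½)*4 = 2)
(I(8) + 30)²/F(B) = (2 + 30)²/((29/11)) = 32²/((29*(1/11))) = 1024/(29/11) = 1024*(11/29) = 11264/29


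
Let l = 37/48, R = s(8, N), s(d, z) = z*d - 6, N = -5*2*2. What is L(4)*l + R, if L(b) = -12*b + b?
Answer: -2399/12 ≈ -199.92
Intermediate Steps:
N = -20 (N = -10*2 = -20)
s(d, z) = -6 + d*z (s(d, z) = d*z - 6 = -6 + d*z)
R = -166 (R = -6 + 8*(-20) = -6 - 160 = -166)
L(b) = -11*b
l = 37/48 (l = 37*(1/48) = 37/48 ≈ 0.77083)
L(4)*l + R = -11*4*(37/48) - 166 = -44*37/48 - 166 = -407/12 - 166 = -2399/12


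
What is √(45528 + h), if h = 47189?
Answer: √92717 ≈ 304.49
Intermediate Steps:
√(45528 + h) = √(45528 + 47189) = √92717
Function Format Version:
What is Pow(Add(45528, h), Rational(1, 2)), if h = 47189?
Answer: Pow(92717, Rational(1, 2)) ≈ 304.49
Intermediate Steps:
Pow(Add(45528, h), Rational(1, 2)) = Pow(Add(45528, 47189), Rational(1, 2)) = Pow(92717, Rational(1, 2))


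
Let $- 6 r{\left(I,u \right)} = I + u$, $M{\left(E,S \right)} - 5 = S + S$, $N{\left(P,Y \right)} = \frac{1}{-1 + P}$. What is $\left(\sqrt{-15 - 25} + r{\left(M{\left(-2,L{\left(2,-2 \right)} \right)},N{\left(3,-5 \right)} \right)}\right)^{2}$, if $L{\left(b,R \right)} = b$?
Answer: $\frac{\left(19 - 24 i \sqrt{10}\right)^{2}}{144} \approx -37.493 - 20.028 i$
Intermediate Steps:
$M{\left(E,S \right)} = 5 + 2 S$ ($M{\left(E,S \right)} = 5 + \left(S + S\right) = 5 + 2 S$)
$r{\left(I,u \right)} = - \frac{I}{6} - \frac{u}{6}$ ($r{\left(I,u \right)} = - \frac{I + u}{6} = - \frac{I}{6} - \frac{u}{6}$)
$\left(\sqrt{-15 - 25} + r{\left(M{\left(-2,L{\left(2,-2 \right)} \right)},N{\left(3,-5 \right)} \right)}\right)^{2} = \left(\sqrt{-15 - 25} - \left(\frac{1}{6 \left(-1 + 3\right)} + \frac{5 + 2 \cdot 2}{6}\right)\right)^{2} = \left(\sqrt{-40} - \left(\frac{1}{12} + \frac{5 + 4}{6}\right)\right)^{2} = \left(2 i \sqrt{10} - \frac{19}{12}\right)^{2} = \left(- \frac{19}{12} + 2 i \sqrt{10}\right)^{2}$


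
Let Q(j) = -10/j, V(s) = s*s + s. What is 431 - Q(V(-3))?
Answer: 1298/3 ≈ 432.67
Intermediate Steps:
V(s) = s + s**2 (V(s) = s**2 + s = s + s**2)
431 - Q(V(-3)) = 431 - (-10)/((-3*(1 - 3))) = 431 - (-10)/((-3*(-2))) = 431 - (-10)/6 = 431 - 1*(-5/3) = 431 + 5/3 = 1298/3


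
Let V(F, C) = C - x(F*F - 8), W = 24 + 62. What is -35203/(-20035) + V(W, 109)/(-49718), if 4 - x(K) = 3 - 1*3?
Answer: 1748119079/996100130 ≈ 1.7550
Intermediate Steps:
W = 86
x(K) = 4 (x(K) = 4 - (3 - 1*3) = 4 - (3 - 3) = 4 - 1*0 = 4 + 0 = 4)
V(F, C) = -4 + C (V(F, C) = C - 1*4 = C - 4 = -4 + C)
-35203/(-20035) + V(W, 109)/(-49718) = -35203/(-20035) + (-4 + 109)/(-49718) = -35203*(-1/20035) + 105*(-1/49718) = 35203/20035 - 105/49718 = 1748119079/996100130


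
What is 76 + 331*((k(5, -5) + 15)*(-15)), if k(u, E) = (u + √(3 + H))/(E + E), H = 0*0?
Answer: -143833/2 + 993*√3/2 ≈ -71057.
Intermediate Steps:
H = 0
k(u, E) = (u + √3)/(2*E) (k(u, E) = (u + √(3 + 0))/(E + E) = (u + √3)/((2*E)) = (u + √3)*(1/(2*E)) = (u + √3)/(2*E))
76 + 331*((k(5, -5) + 15)*(-15)) = 76 + 331*(((½)*(5 + √3)/(-5) + 15)*(-15)) = 76 + 331*(((½)*(-⅕)*(5 + √3) + 15)*(-15)) = 76 + 331*(((-½ - √3/10) + 15)*(-15)) = 76 + 331*((29/2 - √3/10)*(-15)) = 76 + 331*(-435/2 + 3*√3/2) = 76 + (-143985/2 + 993*√3/2) = -143833/2 + 993*√3/2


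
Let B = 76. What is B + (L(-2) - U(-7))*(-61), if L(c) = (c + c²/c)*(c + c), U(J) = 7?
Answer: -473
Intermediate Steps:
L(c) = 4*c² (L(c) = (c + c)*(2*c) = (2*c)*(2*c) = 4*c²)
B + (L(-2) - U(-7))*(-61) = 76 + (4*(-2)² - 1*7)*(-61) = 76 + (4*4 - 7)*(-61) = 76 + (16 - 7)*(-61) = 76 + 9*(-61) = 76 - 549 = -473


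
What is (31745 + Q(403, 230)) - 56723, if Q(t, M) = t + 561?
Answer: -24014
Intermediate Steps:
Q(t, M) = 561 + t
(31745 + Q(403, 230)) - 56723 = (31745 + (561 + 403)) - 56723 = (31745 + 964) - 56723 = 32709 - 56723 = -24014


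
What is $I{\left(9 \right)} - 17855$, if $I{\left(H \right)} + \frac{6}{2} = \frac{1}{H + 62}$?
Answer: $- \frac{1267917}{71} \approx -17858.0$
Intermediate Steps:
$I{\left(H \right)} = -3 + \frac{1}{62 + H}$ ($I{\left(H \right)} = -3 + \frac{1}{H + 62} = -3 + \frac{1}{62 + H}$)
$I{\left(9 \right)} - 17855 = \frac{-185 - 27}{62 + 9} - 17855 = \frac{-185 - 27}{71} - 17855 = \frac{1}{71} \left(-212\right) - 17855 = - \frac{212}{71} - 17855 = - \frac{1267917}{71}$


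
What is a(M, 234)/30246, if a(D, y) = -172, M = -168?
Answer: -86/15123 ≈ -0.0056867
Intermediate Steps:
a(M, 234)/30246 = -172/30246 = -172*1/30246 = -86/15123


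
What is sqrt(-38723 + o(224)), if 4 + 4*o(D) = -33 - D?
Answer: I*sqrt(155153)/2 ≈ 196.95*I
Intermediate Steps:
o(D) = -37/4 - D/4 (o(D) = -1 + (-33 - D)/4 = -1 + (-33/4 - D/4) = -37/4 - D/4)
sqrt(-38723 + o(224)) = sqrt(-38723 + (-37/4 - 1/4*224)) = sqrt(-38723 + (-37/4 - 56)) = sqrt(-38723 - 261/4) = sqrt(-155153/4) = I*sqrt(155153)/2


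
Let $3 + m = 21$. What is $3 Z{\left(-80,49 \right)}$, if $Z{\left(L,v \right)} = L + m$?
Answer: $-186$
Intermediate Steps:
$m = 18$ ($m = -3 + 21 = 18$)
$Z{\left(L,v \right)} = 18 + L$ ($Z{\left(L,v \right)} = L + 18 = 18 + L$)
$3 Z{\left(-80,49 \right)} = 3 \left(18 - 80\right) = 3 \left(-62\right) = -186$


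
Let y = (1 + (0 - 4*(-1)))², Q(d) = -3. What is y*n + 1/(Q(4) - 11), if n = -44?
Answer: -15401/14 ≈ -1100.1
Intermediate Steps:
y = 25 (y = (1 + (0 + 4))² = (1 + 4)² = 5² = 25)
y*n + 1/(Q(4) - 11) = 25*(-44) + 1/(-3 - 11) = -1100 + 1/(-14) = -1100 - 1/14 = -15401/14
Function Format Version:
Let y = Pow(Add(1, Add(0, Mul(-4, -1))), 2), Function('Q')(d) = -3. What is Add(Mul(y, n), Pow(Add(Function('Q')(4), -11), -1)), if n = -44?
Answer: Rational(-15401, 14) ≈ -1100.1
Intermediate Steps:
y = 25 (y = Pow(Add(1, Add(0, 4)), 2) = Pow(Add(1, 4), 2) = Pow(5, 2) = 25)
Add(Mul(y, n), Pow(Add(Function('Q')(4), -11), -1)) = Add(Mul(25, -44), Pow(Add(-3, -11), -1)) = Add(-1100, Pow(-14, -1)) = Add(-1100, Rational(-1, 14)) = Rational(-15401, 14)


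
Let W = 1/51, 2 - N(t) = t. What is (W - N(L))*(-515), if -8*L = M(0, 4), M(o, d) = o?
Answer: 52015/51 ≈ 1019.9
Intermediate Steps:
L = 0 (L = -⅛*0 = 0)
N(t) = 2 - t
W = 1/51 ≈ 0.019608
(W - N(L))*(-515) = (1/51 - (2 - 1*0))*(-515) = (1/51 - (2 + 0))*(-515) = (1/51 - 1*2)*(-515) = (1/51 - 2)*(-515) = -101/51*(-515) = 52015/51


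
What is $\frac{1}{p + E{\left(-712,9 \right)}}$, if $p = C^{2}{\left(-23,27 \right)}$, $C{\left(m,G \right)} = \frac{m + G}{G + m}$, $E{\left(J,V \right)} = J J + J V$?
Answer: $\frac{1}{500537} \approx 1.9979 \cdot 10^{-6}$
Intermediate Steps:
$E{\left(J,V \right)} = J^{2} + J V$
$C{\left(m,G \right)} = 1$ ($C{\left(m,G \right)} = \frac{G + m}{G + m} = 1$)
$p = 1$ ($p = 1^{2} = 1$)
$\frac{1}{p + E{\left(-712,9 \right)}} = \frac{1}{1 - 712 \left(-712 + 9\right)} = \frac{1}{1 - -500536} = \frac{1}{1 + 500536} = \frac{1}{500537}$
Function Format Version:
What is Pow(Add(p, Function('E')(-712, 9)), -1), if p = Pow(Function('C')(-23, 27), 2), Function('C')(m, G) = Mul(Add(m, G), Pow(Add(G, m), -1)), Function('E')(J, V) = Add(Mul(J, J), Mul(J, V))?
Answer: Rational(1, 500537) ≈ 1.9979e-6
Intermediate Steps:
Function('E')(J, V) = Add(Pow(J, 2), Mul(J, V))
Function('C')(m, G) = 1 (Function('C')(m, G) = Mul(Add(G, m), Pow(Add(G, m), -1)) = 1)
p = 1 (p = Pow(1, 2) = 1)
Pow(Add(p, Function('E')(-712, 9)), -1) = Pow(Add(1, Mul(-712, Add(-712, 9))), -1) = Pow(Add(1, Mul(-712, -703)), -1) = Pow(Add(1, 500536), -1) = Pow(500537, -1) = Rational(1, 500537)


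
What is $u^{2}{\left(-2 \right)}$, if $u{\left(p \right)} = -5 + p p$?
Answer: $1$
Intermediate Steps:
$u{\left(p \right)} = -5 + p^{2}$
$u^{2}{\left(-2 \right)} = \left(-5 + \left(-2\right)^{2}\right)^{2} = \left(-5 + 4\right)^{2} = \left(-1\right)^{2} = 1$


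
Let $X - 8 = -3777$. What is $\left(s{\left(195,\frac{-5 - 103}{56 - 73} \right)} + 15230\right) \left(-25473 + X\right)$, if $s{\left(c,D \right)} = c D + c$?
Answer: $- \frac{8283819970}{17} \approx -4.8728 \cdot 10^{8}$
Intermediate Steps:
$X = -3769$ ($X = 8 - 3777 = -3769$)
$s{\left(c,D \right)} = c + D c$ ($s{\left(c,D \right)} = D c + c = c + D c$)
$\left(s{\left(195,\frac{-5 - 103}{56 - 73} \right)} + 15230\right) \left(-25473 + X\right) = \left(195 \left(1 + \frac{-5 - 103}{56 - 73}\right) + 15230\right) \left(-25473 - 3769\right) = \left(195 \left(1 - \frac{108}{-17}\right) + 15230\right) \left(-29242\right) = \left(195 \left(1 - - \frac{108}{17}\right) + 15230\right) \left(-29242\right) = \left(195 \left(1 + \frac{108}{17}\right) + 15230\right) \left(-29242\right) = \left(195 \cdot \frac{125}{17} + 15230\right) \left(-29242\right) = \left(\frac{24375}{17} + 15230\right) \left(-29242\right) = \frac{283285}{17} \left(-29242\right) = - \frac{8283819970}{17}$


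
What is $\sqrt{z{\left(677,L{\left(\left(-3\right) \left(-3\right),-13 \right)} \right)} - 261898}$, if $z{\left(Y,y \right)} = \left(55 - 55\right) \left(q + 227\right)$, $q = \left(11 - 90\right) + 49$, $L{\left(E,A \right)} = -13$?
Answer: $i \sqrt{261898} \approx 511.76 i$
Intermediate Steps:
$q = -30$ ($q = -79 + 49 = -30$)
$z{\left(Y,y \right)} = 0$ ($z{\left(Y,y \right)} = \left(55 - 55\right) \left(-30 + 227\right) = 0 \cdot 197 = 0$)
$\sqrt{z{\left(677,L{\left(\left(-3\right) \left(-3\right),-13 \right)} \right)} - 261898} = \sqrt{0 - 261898} = \sqrt{-261898} = i \sqrt{261898}$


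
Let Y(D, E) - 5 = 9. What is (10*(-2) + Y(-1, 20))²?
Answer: 36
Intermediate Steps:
Y(D, E) = 14 (Y(D, E) = 5 + 9 = 14)
(10*(-2) + Y(-1, 20))² = (10*(-2) + 14)² = (-20 + 14)² = (-6)² = 36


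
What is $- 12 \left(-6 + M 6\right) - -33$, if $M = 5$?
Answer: $-255$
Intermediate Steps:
$- 12 \left(-6 + M 6\right) - -33 = - 12 \left(-6 + 5 \cdot 6\right) - -33 = - 12 \left(-6 + 30\right) + 33 = \left(-12\right) 24 + 33 = -288 + 33 = -255$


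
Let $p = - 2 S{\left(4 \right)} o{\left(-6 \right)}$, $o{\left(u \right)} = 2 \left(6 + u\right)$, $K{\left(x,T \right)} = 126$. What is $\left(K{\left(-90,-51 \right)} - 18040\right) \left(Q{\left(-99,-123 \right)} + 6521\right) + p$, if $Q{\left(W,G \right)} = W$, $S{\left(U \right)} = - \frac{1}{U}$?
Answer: $-115043708$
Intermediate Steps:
$o{\left(u \right)} = 12 + 2 u$
$p = 0$ ($p = - 2 \left(- \frac{1}{4}\right) \left(12 + 2 \left(-6\right)\right) = - 2 \left(\left(-1\right) \frac{1}{4}\right) \left(12 - 12\right) = \left(-2\right) \left(- \frac{1}{4}\right) 0 = \frac{1}{2} \cdot 0 = 0$)
$\left(K{\left(-90,-51 \right)} - 18040\right) \left(Q{\left(-99,-123 \right)} + 6521\right) + p = \left(126 - 18040\right) \left(-99 + 6521\right) + 0 = \left(-17914\right) 6422 + 0 = -115043708 + 0 = -115043708$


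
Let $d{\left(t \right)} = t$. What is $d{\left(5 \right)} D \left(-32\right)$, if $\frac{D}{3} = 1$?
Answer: $-480$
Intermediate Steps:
$D = 3$ ($D = 3 \cdot 1 = 3$)
$d{\left(5 \right)} D \left(-32\right) = 5 \cdot 3 \left(-32\right) = 15 \left(-32\right) = -480$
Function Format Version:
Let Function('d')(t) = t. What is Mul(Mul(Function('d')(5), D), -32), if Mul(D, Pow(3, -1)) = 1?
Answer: -480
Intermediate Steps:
D = 3 (D = Mul(3, 1) = 3)
Mul(Mul(Function('d')(5), D), -32) = Mul(Mul(5, 3), -32) = Mul(15, -32) = -480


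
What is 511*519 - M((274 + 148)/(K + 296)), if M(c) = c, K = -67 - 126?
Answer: 27316105/103 ≈ 2.6521e+5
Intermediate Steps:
K = -193
511*519 - M((274 + 148)/(K + 296)) = 511*519 - (274 + 148)/(-193 + 296) = 265209 - 422/103 = 27316105/103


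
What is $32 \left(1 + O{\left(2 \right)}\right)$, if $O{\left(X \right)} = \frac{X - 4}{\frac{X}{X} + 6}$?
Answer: $\frac{160}{7} \approx 22.857$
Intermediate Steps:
$O{\left(X \right)} = - \frac{4}{7} + \frac{X}{7}$ ($O{\left(X \right)} = \frac{-4 + X}{1 + 6} = \frac{-4 + X}{7} = \left(-4 + X\right) \frac{1}{7} = - \frac{4}{7} + \frac{X}{7}$)
$32 \left(1 + O{\left(2 \right)}\right) = 32 \left(1 + \left(- \frac{4}{7} + \frac{1}{7} \cdot 2\right)\right) = 32 \left(1 + \left(- \frac{4}{7} + \frac{2}{7}\right)\right) = 32 \left(1 - \frac{2}{7}\right) = 32 \cdot \frac{5}{7} = \frac{160}{7}$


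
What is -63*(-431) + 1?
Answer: 27154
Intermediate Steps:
-63*(-431) + 1 = 27153 + 1 = 27154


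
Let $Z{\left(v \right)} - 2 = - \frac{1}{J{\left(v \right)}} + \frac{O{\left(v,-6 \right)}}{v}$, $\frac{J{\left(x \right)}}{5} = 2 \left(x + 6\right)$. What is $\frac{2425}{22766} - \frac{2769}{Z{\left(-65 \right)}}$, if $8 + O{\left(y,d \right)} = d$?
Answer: $- \frac{96693661411}{77427166} \approx -1248.8$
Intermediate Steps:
$O{\left(y,d \right)} = -8 + d$
$J{\left(x \right)} = 60 + 10 x$ ($J{\left(x \right)} = 5 \cdot 2 \left(x + 6\right) = 5 \cdot 2 \left(6 + x\right) = 5 \left(12 + 2 x\right) = 60 + 10 x$)
$Z{\left(v \right)} = 2 - \frac{1}{60 + 10 v} - \frac{14}{v}$ ($Z{\left(v \right)} = 2 - \left(\frac{1}{60 + 10 v} - \frac{-8 - 6}{v}\right) = 2 - \left(\frac{1}{60 + 10 v} + \frac{14}{v}\right) = 2 - \frac{1}{60 + 10 v} - \frac{14}{v}$)
$\frac{2425}{22766} - \frac{2769}{Z{\left(-65 \right)}} = \frac{2425}{22766} - \frac{2769}{\frac{1}{10} \frac{1}{-65} \frac{1}{6 - 65} \left(-840 - -1365 + 20 \left(-65\right)^{2}\right)} = 2425 \cdot \frac{1}{22766} - \frac{2769}{\frac{1}{10} \left(- \frac{1}{65}\right) \frac{1}{-59} \left(-840 + 1365 + 20 \cdot 4225\right)} = \frac{2425}{22766} - \frac{2769}{\frac{1}{10} \left(- \frac{1}{65}\right) \left(- \frac{1}{59}\right) \left(-840 + 1365 + 84500\right)} = \frac{2425}{22766} - \frac{2769}{\frac{1}{10} \left(- \frac{1}{65}\right) \left(- \frac{1}{59}\right) 85025} = \frac{2425}{22766} - \frac{2769}{\frac{3401}{1534}} = \frac{2425}{22766} - \frac{4247646}{3401} = - \frac{96693661411}{77427166}$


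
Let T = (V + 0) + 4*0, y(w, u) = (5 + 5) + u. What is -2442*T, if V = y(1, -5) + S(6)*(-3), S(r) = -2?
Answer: -26862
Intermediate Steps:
y(w, u) = 10 + u
V = 11 (V = (10 - 5) - 2*(-3) = 5 + 6 = 11)
T = 11 (T = (11 + 0) + 4*0 = 11 + 0 = 11)
-2442*T = -2442*11 = -26862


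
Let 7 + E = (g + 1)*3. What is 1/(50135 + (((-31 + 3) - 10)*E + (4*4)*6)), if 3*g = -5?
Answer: 1/50573 ≈ 1.9773e-5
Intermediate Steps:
g = -5/3 (g = (1/3)*(-5) = -5/3 ≈ -1.6667)
E = -9 (E = -7 + (-5/3 + 1)*3 = -7 - 2/3*3 = -7 - 2 = -9)
1/(50135 + (((-31 + 3) - 10)*E + (4*4)*6)) = 1/(50135 + (((-31 + 3) - 10)*(-9) + (4*4)*6)) = 1/(50135 + ((-28 - 10)*(-9) + 16*6)) = 1/(50135 + (-38*(-9) + 96)) = 1/(50135 + (342 + 96)) = 1/(50135 + 438) = 1/50573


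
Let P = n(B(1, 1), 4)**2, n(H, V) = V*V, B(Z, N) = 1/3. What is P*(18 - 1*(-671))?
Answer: 176384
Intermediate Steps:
B(Z, N) = 1/3
n(H, V) = V**2
P = 256 (P = (4**2)**2 = 16**2 = 256)
P*(18 - 1*(-671)) = 256*(18 - 1*(-671)) = 256*(18 + 671) = 256*689 = 176384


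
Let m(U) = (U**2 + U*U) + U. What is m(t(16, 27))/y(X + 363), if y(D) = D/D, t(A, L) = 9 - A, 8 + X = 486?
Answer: 91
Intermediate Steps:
X = 478 (X = -8 + 486 = 478)
y(D) = 1
m(U) = U + 2*U**2 (m(U) = (U**2 + U**2) + U = 2*U**2 + U = U + 2*U**2)
m(t(16, 27))/y(X + 363) = ((9 - 1*16)*(1 + 2*(9 - 1*16)))/1 = ((9 - 16)*(1 + 2*(9 - 16)))*1 = -7*(1 + 2*(-7))*1 = -7*(1 - 14)*1 = -7*(-13)*1 = 91*1 = 91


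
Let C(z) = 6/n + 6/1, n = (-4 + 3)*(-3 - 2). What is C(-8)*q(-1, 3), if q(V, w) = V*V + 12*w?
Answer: 1332/5 ≈ 266.40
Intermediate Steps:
q(V, w) = V**2 + 12*w
n = 5 (n = -1*(-5) = 5)
C(z) = 36/5 (C(z) = 6/5 + 6/1 = 6*(1/5) + 6*1 = 6/5 + 6 = 36/5)
C(-8)*q(-1, 3) = 36*((-1)**2 + 12*3)/5 = 36*(1 + 36)/5 = (36/5)*37 = 1332/5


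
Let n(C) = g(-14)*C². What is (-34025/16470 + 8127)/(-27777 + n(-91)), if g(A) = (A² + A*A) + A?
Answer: 26763533/10219440654 ≈ 0.0026189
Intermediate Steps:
g(A) = A + 2*A² (g(A) = (A² + A²) + A = 2*A² + A = A + 2*A²)
n(C) = 378*C² (n(C) = (-14*(1 + 2*(-14)))*C² = (-14*(1 - 28))*C² = (-14*(-27))*C² = 378*C²)
(-34025/16470 + 8127)/(-27777 + n(-91)) = (-34025/16470 + 8127)/(-27777 + 378*(-91)²) = (-34025*1/16470 + 8127)/(-27777 + 378*8281) = (-6805/3294 + 8127)/(-27777 + 3130218) = (26763533/3294)/3102441 = (26763533/3294)*(1/3102441) = 26763533/10219440654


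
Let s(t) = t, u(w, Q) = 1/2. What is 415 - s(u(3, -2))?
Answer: 829/2 ≈ 414.50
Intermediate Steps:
u(w, Q) = ½
415 - s(u(3, -2)) = 415 - 1*½ = 415 - ½ = 829/2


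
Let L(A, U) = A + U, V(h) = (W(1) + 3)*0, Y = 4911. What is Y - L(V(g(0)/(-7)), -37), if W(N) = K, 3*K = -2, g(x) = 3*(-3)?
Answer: 4948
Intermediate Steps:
g(x) = -9
K = -⅔ (K = (⅓)*(-2) = -⅔ ≈ -0.66667)
W(N) = -⅔
V(h) = 0 (V(h) = (-⅔ + 3)*0 = (7/3)*0 = 0)
Y - L(V(g(0)/(-7)), -37) = 4911 - (0 - 37) = 4911 - 1*(-37) = 4911 + 37 = 4948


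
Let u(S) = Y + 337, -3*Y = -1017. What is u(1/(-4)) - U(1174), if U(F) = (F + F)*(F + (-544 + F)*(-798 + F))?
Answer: -558950116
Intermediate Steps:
Y = 339 (Y = -⅓*(-1017) = 339)
u(S) = 676 (u(S) = 339 + 337 = 676)
U(F) = 2*F*(F + (-798 + F)*(-544 + F)) (U(F) = (2*F)*(F + (-798 + F)*(-544 + F)) = 2*F*(F + (-798 + F)*(-544 + F)))
u(1/(-4)) - U(1174) = 676 - 2*1174*(434112 + 1174² - 1341*1174) = 676 - 2*1174*(434112 + 1378276 - 1574334) = 676 - 2*1174*238054 = 676 - 1*558950792 = 676 - 558950792 = -558950116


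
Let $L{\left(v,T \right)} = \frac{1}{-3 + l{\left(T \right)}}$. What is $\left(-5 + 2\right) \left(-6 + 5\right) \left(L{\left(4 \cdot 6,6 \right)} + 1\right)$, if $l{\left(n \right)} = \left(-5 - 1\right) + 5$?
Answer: $\frac{9}{4} \approx 2.25$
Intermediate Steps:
$l{\left(n \right)} = -1$ ($l{\left(n \right)} = -6 + 5 = -1$)
$L{\left(v,T \right)} = - \frac{1}{4}$ ($L{\left(v,T \right)} = \frac{1}{-3 - 1} = \frac{1}{-4} = - \frac{1}{4}$)
$\left(-5 + 2\right) \left(-6 + 5\right) \left(L{\left(4 \cdot 6,6 \right)} + 1\right) = \left(-5 + 2\right) \left(-6 + 5\right) \left(- \frac{1}{4} + 1\right) = \left(-3\right) \left(-1\right) \frac{3}{4} = 3 \cdot \frac{3}{4} = \frac{9}{4}$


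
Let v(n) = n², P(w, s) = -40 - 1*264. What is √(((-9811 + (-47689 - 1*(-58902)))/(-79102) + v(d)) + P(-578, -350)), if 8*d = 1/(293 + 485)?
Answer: I*√18422688479910932479/246165424 ≈ 17.436*I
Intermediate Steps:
P(w, s) = -304 (P(w, s) = -40 - 264 = -304)
d = 1/6224 (d = 1/(8*(293 + 485)) = (⅛)/778 = (⅛)*(1/778) = 1/6224 ≈ 0.00016067)
√(((-9811 + (-47689 - 1*(-58902)))/(-79102) + v(d)) + P(-578, -350)) = √(((-9811 + (-47689 - 1*(-58902)))/(-79102) + (1/6224)²) - 304) = √(((-9811 + (-47689 + 58902))*(-1/79102) + 1/38738176) - 304) = √(((-9811 + 11213)*(-1/79102) + 1/38738176) - 304) = √((1402*(-1/79102) + 1/38738176) - 304) = √((-701/39551 + 1/38738176) - 304) = √(-27155421825/1532133598976 - 304) = √(-465795769510529/1532133598976) = I*√18422688479910932479/246165424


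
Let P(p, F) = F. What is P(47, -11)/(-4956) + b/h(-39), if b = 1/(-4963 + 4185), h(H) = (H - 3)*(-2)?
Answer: 2833/1285256 ≈ 0.0022042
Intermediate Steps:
h(H) = 6 - 2*H (h(H) = (-3 + H)*(-2) = 6 - 2*H)
b = -1/778 (b = 1/(-778) = -1/778 ≈ -0.0012853)
P(47, -11)/(-4956) + b/h(-39) = -11/(-4956) - 1/(778*(6 - 2*(-39))) = -11*(-1/4956) - 1/(778*(6 + 78)) = 11/4956 - 1/778/84 = 11/4956 - 1/778*1/84 = 11/4956 - 1/65352 = 2833/1285256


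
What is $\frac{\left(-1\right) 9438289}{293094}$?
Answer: $- \frac{9438289}{293094} \approx -32.202$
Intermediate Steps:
$\frac{\left(-1\right) 9438289}{293094} = \left(-9438289\right) \frac{1}{293094} = - \frac{9438289}{293094}$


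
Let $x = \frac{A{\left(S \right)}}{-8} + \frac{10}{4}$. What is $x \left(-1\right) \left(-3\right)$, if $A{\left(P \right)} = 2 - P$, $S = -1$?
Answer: $\frac{51}{8} \approx 6.375$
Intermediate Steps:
$x = \frac{17}{8}$ ($x = \frac{2 - -1}{-8} + \frac{10}{4} = \left(2 + 1\right) \left(- \frac{1}{8}\right) + 10 \cdot \frac{1}{4} = 3 \left(- \frac{1}{8}\right) + \frac{5}{2} = - \frac{3}{8} + \frac{5}{2} = \frac{17}{8} \approx 2.125$)
$x \left(-1\right) \left(-3\right) = \frac{17}{8} \left(-1\right) \left(-3\right) = \left(- \frac{17}{8}\right) \left(-3\right) = \frac{51}{8}$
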